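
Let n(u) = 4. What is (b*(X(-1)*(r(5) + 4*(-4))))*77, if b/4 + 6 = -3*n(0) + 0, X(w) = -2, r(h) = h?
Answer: -121968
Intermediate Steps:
b = -72 (b = -24 + 4*(-3*4 + 0) = -24 + 4*(-12 + 0) = -24 + 4*(-12) = -24 - 48 = -72)
(b*(X(-1)*(r(5) + 4*(-4))))*77 = -(-144)*(5 + 4*(-4))*77 = -(-144)*(5 - 16)*77 = -(-144)*(-11)*77 = -72*22*77 = -1584*77 = -121968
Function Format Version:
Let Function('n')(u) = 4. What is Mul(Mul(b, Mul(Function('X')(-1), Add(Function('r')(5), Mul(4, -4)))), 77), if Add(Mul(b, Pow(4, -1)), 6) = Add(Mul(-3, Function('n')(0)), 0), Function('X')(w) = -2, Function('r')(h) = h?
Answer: -121968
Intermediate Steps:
b = -72 (b = Add(-24, Mul(4, Add(Mul(-3, 4), 0))) = Add(-24, Mul(4, Add(-12, 0))) = Add(-24, Mul(4, -12)) = Add(-24, -48) = -72)
Mul(Mul(b, Mul(Function('X')(-1), Add(Function('r')(5), Mul(4, -4)))), 77) = Mul(Mul(-72, Mul(-2, Add(5, Mul(4, -4)))), 77) = Mul(Mul(-72, Mul(-2, Add(5, -16))), 77) = Mul(Mul(-72, Mul(-2, -11)), 77) = Mul(Mul(-72, 22), 77) = Mul(-1584, 77) = -121968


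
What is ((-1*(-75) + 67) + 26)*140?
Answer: 23520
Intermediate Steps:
((-1*(-75) + 67) + 26)*140 = ((75 + 67) + 26)*140 = (142 + 26)*140 = 168*140 = 23520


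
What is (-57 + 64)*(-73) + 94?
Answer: -417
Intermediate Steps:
(-57 + 64)*(-73) + 94 = 7*(-73) + 94 = -511 + 94 = -417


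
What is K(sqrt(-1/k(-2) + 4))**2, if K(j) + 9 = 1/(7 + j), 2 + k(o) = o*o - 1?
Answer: 41413/529 + 407*sqrt(3)/1058 ≈ 78.952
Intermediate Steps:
k(o) = -3 + o**2 (k(o) = -2 + (o*o - 1) = -2 + (o**2 - 1) = -2 + (-1 + o**2) = -3 + o**2)
K(j) = -9 + 1/(7 + j)
K(sqrt(-1/k(-2) + 4))**2 = ((-62 - 9*sqrt(-1/(-3 + (-2)**2) + 4))/(7 + sqrt(-1/(-3 + (-2)**2) + 4)))**2 = ((-62 - 9*sqrt(-1/(-3 + 4) + 4))/(7 + sqrt(-1/(-3 + 4) + 4)))**2 = ((-62 - 9*sqrt(-1/1 + 4))/(7 + sqrt(-1/1 + 4)))**2 = ((-62 - 9*sqrt(-1*1 + 4))/(7 + sqrt(-1*1 + 4)))**2 = ((-62 - 9*sqrt(-1 + 4))/(7 + sqrt(-1 + 4)))**2 = ((-62 - 9*sqrt(3))/(7 + sqrt(3)))**2 = (-62 - 9*sqrt(3))**2/(7 + sqrt(3))**2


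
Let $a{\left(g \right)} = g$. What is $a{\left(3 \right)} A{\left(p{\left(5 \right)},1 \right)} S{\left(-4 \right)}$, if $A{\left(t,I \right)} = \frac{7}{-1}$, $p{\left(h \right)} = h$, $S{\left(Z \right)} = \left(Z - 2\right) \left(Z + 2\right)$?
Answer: $-252$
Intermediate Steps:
$S{\left(Z \right)} = \left(-2 + Z\right) \left(2 + Z\right)$
$A{\left(t,I \right)} = -7$ ($A{\left(t,I \right)} = 7 \left(-1\right) = -7$)
$a{\left(3 \right)} A{\left(p{\left(5 \right)},1 \right)} S{\left(-4 \right)} = 3 \left(-7\right) \left(-4 + \left(-4\right)^{2}\right) = - 21 \left(-4 + 16\right) = \left(-21\right) 12 = -252$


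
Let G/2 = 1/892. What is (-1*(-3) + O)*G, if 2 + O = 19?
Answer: 10/223 ≈ 0.044843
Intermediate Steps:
O = 17 (O = -2 + 19 = 17)
G = 1/446 (G = 2/892 = 2*(1/892) = 1/446 ≈ 0.0022422)
(-1*(-3) + O)*G = (-1*(-3) + 17)*(1/446) = (3 + 17)*(1/446) = 20*(1/446) = 10/223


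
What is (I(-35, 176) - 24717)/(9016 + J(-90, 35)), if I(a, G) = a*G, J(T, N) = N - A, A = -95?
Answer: -30877/9146 ≈ -3.3760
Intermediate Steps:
J(T, N) = 95 + N (J(T, N) = N - 1*(-95) = N + 95 = 95 + N)
I(a, G) = G*a
(I(-35, 176) - 24717)/(9016 + J(-90, 35)) = (176*(-35) - 24717)/(9016 + (95 + 35)) = (-6160 - 24717)/(9016 + 130) = -30877/9146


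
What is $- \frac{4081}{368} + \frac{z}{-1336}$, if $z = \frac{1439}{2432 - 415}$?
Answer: $- \frac{1374706153}{123956752} \approx -11.09$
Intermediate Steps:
$z = \frac{1439}{2017} \approx 0.71344$
$- \frac{4081}{368} + \frac{z}{-1336} = - \frac{4081}{368} + \frac{1439}{2017 \left(-1336\right)} = \left(-4081\right) \frac{1}{368} + \frac{1439}{2017} \left(- \frac{1}{1336}\right) = - \frac{4081}{368} - \frac{1439}{2694712} = - \frac{1374706153}{123956752}$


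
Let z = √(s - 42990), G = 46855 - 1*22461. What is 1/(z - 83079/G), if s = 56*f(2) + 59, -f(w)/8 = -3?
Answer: -2026629126/24753963263773 - 595067236*I*√41587/24753963263773 ≈ -8.1871e-5 - 0.0049023*I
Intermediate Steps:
f(w) = 24 (f(w) = -8*(-3) = 24)
G = 24394 (G = 46855 - 22461 = 24394)
s = 1403 (s = 56*24 + 59 = 1344 + 59 = 1403)
z = I*√41587 (z = √(1403 - 42990) = √(-41587) = I*√41587 ≈ 203.93*I)
1/(z - 83079/G) = 1/(I*√41587 - 83079/24394) = 1/(-83079/24394 + I*√41587)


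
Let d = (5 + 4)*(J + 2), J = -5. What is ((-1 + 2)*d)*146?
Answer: -3942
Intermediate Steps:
d = -27 (d = (5 + 4)*(-5 + 2) = 9*(-3) = -27)
((-1 + 2)*d)*146 = ((-1 + 2)*(-27))*146 = (1*(-27))*146 = -27*146 = -3942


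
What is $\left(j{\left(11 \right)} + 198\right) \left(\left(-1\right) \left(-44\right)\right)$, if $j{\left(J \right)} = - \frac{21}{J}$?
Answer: $8628$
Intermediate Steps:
$\left(j{\left(11 \right)} + 198\right) \left(\left(-1\right) \left(-44\right)\right) = \left(- \frac{21}{11} + 198\right) \left(\left(-1\right) \left(-44\right)\right) = \left(\left(-21\right) \frac{1}{11} + 198\right) 44 = \left(- \frac{21}{11} + 198\right) 44 = \frac{2157}{11} \cdot 44 = 8628$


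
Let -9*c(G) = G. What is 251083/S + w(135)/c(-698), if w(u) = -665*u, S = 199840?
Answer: -80645234033/69744160 ≈ -1156.3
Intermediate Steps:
c(G) = -G/9
251083/S + w(135)/c(-698) = 251083/199840 + (-665*135)/((-⅑*(-698))) = 251083*(1/199840) - 89775/698/9 = 251083/199840 - 89775*9/698 = 251083/199840 - 807975/698 = -80645234033/69744160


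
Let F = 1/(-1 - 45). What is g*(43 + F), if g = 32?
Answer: 31632/23 ≈ 1375.3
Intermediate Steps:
F = -1/46 (F = 1/(-46) = -1/46 ≈ -0.021739)
g*(43 + F) = 32*(43 - 1/46) = 32*(1977/46) = 31632/23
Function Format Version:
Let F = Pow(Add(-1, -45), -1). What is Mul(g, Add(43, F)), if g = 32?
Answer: Rational(31632, 23) ≈ 1375.3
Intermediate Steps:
F = Rational(-1, 46) (F = Pow(-46, -1) = Rational(-1, 46) ≈ -0.021739)
Mul(g, Add(43, F)) = Mul(32, Add(43, Rational(-1, 46))) = Mul(32, Rational(1977, 46)) = Rational(31632, 23)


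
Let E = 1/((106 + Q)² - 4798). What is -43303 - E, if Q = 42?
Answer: -740741119/17106 ≈ -43303.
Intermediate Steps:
E = 1/17106 (E = 1/((106 + 42)² - 4798) = 1/(148² - 4798) = 1/(21904 - 4798) = 1/17106 ≈ 5.8459e-5)
-43303 - E = -43303 - 1*1/17106 = -43303 - 1/17106 = -740741119/17106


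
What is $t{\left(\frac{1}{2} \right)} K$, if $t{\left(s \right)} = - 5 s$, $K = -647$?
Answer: $\frac{3235}{2} \approx 1617.5$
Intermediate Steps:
$t{\left(\frac{1}{2} \right)} K = - \frac{5}{2} \left(-647\right) = \left(-5\right) \frac{1}{2} \left(-647\right) = \left(- \frac{5}{2}\right) \left(-647\right) = \frac{3235}{2}$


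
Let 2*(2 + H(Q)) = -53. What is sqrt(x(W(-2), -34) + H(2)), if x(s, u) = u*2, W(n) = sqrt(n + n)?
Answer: I*sqrt(386)/2 ≈ 9.8234*I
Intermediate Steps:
W(n) = sqrt(2)*sqrt(n) (W(n) = sqrt(2*n) = sqrt(2)*sqrt(n))
H(Q) = -57/2 (H(Q) = -2 + (1/2)*(-53) = -2 - 53/2 = -57/2)
x(s, u) = 2*u
sqrt(x(W(-2), -34) + H(2)) = sqrt(2*(-34) - 57/2) = sqrt(-68 - 57/2) = sqrt(-193/2) = I*sqrt(386)/2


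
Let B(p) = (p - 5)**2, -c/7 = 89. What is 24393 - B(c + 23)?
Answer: -341632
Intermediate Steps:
c = -623 (c = -7*89 = -623)
B(p) = (-5 + p)**2
24393 - B(c + 23) = 24393 - (-5 + (-623 + 23))**2 = 24393 - (-5 - 600)**2 = 24393 - 1*(-605)**2 = 24393 - 1*366025 = 24393 - 366025 = -341632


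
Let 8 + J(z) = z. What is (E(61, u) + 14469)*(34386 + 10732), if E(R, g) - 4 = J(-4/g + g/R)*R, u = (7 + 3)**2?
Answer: 15884423552/25 ≈ 6.3538e+8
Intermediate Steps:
J(z) = -8 + z
u = 100 (u = 10**2 = 100)
E(R, g) = 4 + R*(-8 - 4/g + g/R) (E(R, g) = 4 + (-8 + (-4/g + g/R))*R = 4 + (-8 - 4/g + g/R)*R = 4 + R*(-8 - 4/g + g/R))
(E(61, u) + 14469)*(34386 + 10732) = ((4 + 100 - 8*61 - 4*61/100) + 14469)*(34386 + 10732) = ((4 + 100 - 488 - 4*61*1/100) + 14469)*45118 = ((4 + 100 - 488 - 61/25) + 14469)*45118 = (-9661/25 + 14469)*45118 = (352064/25)*45118 = 15884423552/25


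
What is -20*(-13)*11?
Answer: 2860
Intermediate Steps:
-20*(-13)*11 = 260*11 = 2860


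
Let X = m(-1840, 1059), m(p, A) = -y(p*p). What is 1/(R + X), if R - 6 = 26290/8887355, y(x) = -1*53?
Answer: 1777471/104876047 ≈ 0.016948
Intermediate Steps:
y(x) = -53
m(p, A) = 53 (m(p, A) = -1*(-53) = 53)
X = 53
R = 10670084/1777471 (R = 6 + 26290/8887355 = 6 + 26290*(1/8887355) = 6 + 5258/1777471 = 10670084/1777471 ≈ 6.0030)
1/(R + X) = 1/(10670084/1777471 + 53) = 1/(104876047/1777471) = 1777471/104876047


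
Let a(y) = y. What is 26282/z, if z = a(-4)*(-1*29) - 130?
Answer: -13141/7 ≈ -1877.3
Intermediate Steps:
z = -14 (z = -(-4)*29 - 130 = -4*(-29) - 130 = 116 - 130 = -14)
26282/z = 26282/(-14) = 26282*(-1/14) = -13141/7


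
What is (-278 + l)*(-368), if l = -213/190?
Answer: 9758072/95 ≈ 1.0272e+5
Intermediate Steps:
l = -213/190 (l = -213*1/190 = -213/190 ≈ -1.1211)
(-278 + l)*(-368) = (-278 - 213/190)*(-368) = -53033/190*(-368) = 9758072/95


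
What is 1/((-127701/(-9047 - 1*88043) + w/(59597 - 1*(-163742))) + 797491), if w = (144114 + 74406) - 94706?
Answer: 3097711930/2470403176441187 ≈ 1.2539e-6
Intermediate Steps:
w = 123814 (w = 218520 - 94706 = 123814)
1/((-127701/(-9047 - 1*88043) + w/(59597 - 1*(-163742))) + 797491) = 1/((-127701/(-9047 - 1*88043) + 123814/(59597 - 1*(-163742))) + 797491) = 1/((-127701/(-9047 - 88043) + 123814/(59597 + 163742)) + 797491) = 1/((-127701/(-97090) + 123814/223339) + 797491) = 1/((-127701*(-1/97090) + 123814*(1/223339)) + 797491) = 1/((18243/13870 + 123814/223339) + 797491) = 1/(5791673557/3097711930 + 797491) = 1/(2470403176441187/3097711930) = 3097711930/2470403176441187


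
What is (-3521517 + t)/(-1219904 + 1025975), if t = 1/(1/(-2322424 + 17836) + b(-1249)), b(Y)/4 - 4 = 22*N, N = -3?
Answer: 670893389728371/36945919621475 ≈ 18.159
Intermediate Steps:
b(Y) = -248 (b(Y) = 16 + 4*(22*(-3)) = 16 + 4*(-66) = 16 - 264 = -248)
t = -2304588/571537825 (t = 1/(1/(-2322424 + 17836) - 248) = 1/(1/(-2304588) - 248) = 1/(-1/2304588 - 248) = 1/(-571537825/2304588) = -2304588/571537825 ≈ -0.0040323)
(-3521517 + t)/(-1219904 + 1025975) = (-3521517 - 2304588/571537825)/(-1219904 + 1025975) = -2012680169185113/571537825/(-193929) = -2012680169185113/571537825*(-1/193929) = 670893389728371/36945919621475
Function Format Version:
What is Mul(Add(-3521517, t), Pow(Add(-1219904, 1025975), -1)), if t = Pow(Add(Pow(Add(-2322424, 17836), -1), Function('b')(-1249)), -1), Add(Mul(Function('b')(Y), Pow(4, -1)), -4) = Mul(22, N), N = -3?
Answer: Rational(670893389728371, 36945919621475) ≈ 18.159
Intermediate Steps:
Function('b')(Y) = -248 (Function('b')(Y) = Add(16, Mul(4, Mul(22, -3))) = Add(16, Mul(4, -66)) = Add(16, -264) = -248)
t = Rational(-2304588, 571537825) (t = Pow(Add(Pow(Add(-2322424, 17836), -1), -248), -1) = Pow(Add(Pow(-2304588, -1), -248), -1) = Pow(Add(Rational(-1, 2304588), -248), -1) = Pow(Rational(-571537825, 2304588), -1) = Rational(-2304588, 571537825) ≈ -0.0040323)
Mul(Add(-3521517, t), Pow(Add(-1219904, 1025975), -1)) = Mul(Add(-3521517, Rational(-2304588, 571537825)), Pow(Add(-1219904, 1025975), -1)) = Mul(Rational(-2012680169185113, 571537825), Pow(-193929, -1)) = Mul(Rational(-2012680169185113, 571537825), Rational(-1, 193929)) = Rational(670893389728371, 36945919621475)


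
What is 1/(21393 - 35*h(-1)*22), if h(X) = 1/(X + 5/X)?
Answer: 3/64564 ≈ 4.6466e-5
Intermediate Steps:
1/(21393 - 35*h(-1)*22) = 1/(21393 - (-35)/(5 + (-1)²)*22) = 1/(21393 - (-35)/(5 + 1)*22) = 1/(21393 - (-35)/6*22) = 1/(21393 - 35*(-⅙)*22) = 1/(21393 + (35/6)*22) = 1/(21393 + 385/3) = 1/(64564/3) = 3/64564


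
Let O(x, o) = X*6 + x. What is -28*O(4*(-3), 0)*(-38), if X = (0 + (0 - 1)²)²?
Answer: -6384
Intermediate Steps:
X = 1 (X = (0 + (-1)²)² = (0 + 1)² = 1² = 1)
O(x, o) = 6 + x (O(x, o) = 1*6 + x = 6 + x)
-28*O(4*(-3), 0)*(-38) = -28*(6 + 4*(-3))*(-38) = -28*(6 - 12)*(-38) = -28*(-6)*(-38) = 168*(-38) = -6384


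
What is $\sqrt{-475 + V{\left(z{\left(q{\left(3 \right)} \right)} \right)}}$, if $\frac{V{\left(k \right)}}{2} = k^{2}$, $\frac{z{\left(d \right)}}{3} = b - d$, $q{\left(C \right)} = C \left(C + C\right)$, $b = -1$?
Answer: $\sqrt{6023} \approx 77.608$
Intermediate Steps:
$q{\left(C \right)} = 2 C^{2}$ ($q{\left(C \right)} = C 2 C = 2 C^{2}$)
$z{\left(d \right)} = -3 - 3 d$ ($z{\left(d \right)} = 3 \left(-1 - d\right) = -3 - 3 d$)
$V{\left(k \right)} = 2 k^{2}$
$\sqrt{-475 + V{\left(z{\left(q{\left(3 \right)} \right)} \right)}} = \sqrt{-475 + 2 \left(-3 - 3 \cdot 2 \cdot 3^{2}\right)^{2}} = \sqrt{-475 + 2 \left(-3 - 3 \cdot 2 \cdot 9\right)^{2}} = \sqrt{-475 + 2 \left(-3 - 54\right)^{2}} = \sqrt{-475 + 2 \left(-57\right)^{2}} = \sqrt{-475 + 2 \cdot 3249} = \sqrt{-475 + 6498} = \sqrt{6023}$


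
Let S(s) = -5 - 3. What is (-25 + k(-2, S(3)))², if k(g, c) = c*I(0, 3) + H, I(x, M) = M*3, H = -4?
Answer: 10201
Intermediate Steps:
S(s) = -8
I(x, M) = 3*M
k(g, c) = -4 + 9*c (k(g, c) = c*(3*3) - 4 = c*9 - 4 = 9*c - 4 = -4 + 9*c)
(-25 + k(-2, S(3)))² = (-25 + (-4 + 9*(-8)))² = (-25 + (-4 - 72))² = (-25 - 76)² = (-101)² = 10201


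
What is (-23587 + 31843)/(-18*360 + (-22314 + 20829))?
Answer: -2752/2655 ≈ -1.0365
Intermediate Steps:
(-23587 + 31843)/(-18*360 + (-22314 + 20829)) = 8256/(-6480 - 1485) = 8256/(-7965) = 8256*(-1/7965) = -2752/2655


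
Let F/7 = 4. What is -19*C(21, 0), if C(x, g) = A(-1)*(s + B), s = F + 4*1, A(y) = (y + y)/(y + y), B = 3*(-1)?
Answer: -551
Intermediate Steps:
F = 28 (F = 7*4 = 28)
B = -3
A(y) = 1 (A(y) = (2*y)/((2*y)) = (2*y)*(1/(2*y)) = 1)
s = 32 (s = 28 + 4*1 = 28 + 4 = 32)
C(x, g) = 29 (C(x, g) = 1*(32 - 3) = 1*29 = 29)
-19*C(21, 0) = -19*29 = -551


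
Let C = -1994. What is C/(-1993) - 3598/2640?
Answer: -953327/2630760 ≈ -0.36238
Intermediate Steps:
C/(-1993) - 3598/2640 = -1994/(-1993) - 3598/2640 = -1994*(-1/1993) - 3598*1/2640 = 1994/1993 - 1799/1320 = -953327/2630760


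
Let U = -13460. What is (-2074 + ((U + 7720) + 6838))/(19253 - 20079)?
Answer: 488/413 ≈ 1.1816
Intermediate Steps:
(-2074 + ((U + 7720) + 6838))/(19253 - 20079) = (-2074 + ((-13460 + 7720) + 6838))/(19253 - 20079) = (-2074 + (-5740 + 6838))/(-826) = (-2074 + 1098)*(-1/826) = -976*(-1/826) = 488/413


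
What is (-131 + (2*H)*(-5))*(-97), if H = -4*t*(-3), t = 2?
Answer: 35987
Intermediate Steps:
H = 24 (H = -4*2*(-3) = -8*(-3) = 24)
(-131 + (2*H)*(-5))*(-97) = (-131 + (2*24)*(-5))*(-97) = (-131 + 48*(-5))*(-97) = (-131 - 240)*(-97) = -371*(-97) = 35987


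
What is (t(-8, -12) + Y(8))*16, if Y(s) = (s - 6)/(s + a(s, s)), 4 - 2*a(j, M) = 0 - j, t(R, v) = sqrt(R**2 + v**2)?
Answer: 16/7 + 64*sqrt(13) ≈ 233.04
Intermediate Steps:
a(j, M) = 2 + j/2 (a(j, M) = 2 - (0 - j)/2 = 2 - (-1)*j/2 = 2 + j/2)
Y(s) = (-6 + s)/(2 + 3*s/2) (Y(s) = (s - 6)/(s + (2 + s/2)) = (-6 + s)/(2 + 3*s/2))
(t(-8, -12) + Y(8))*16 = (sqrt((-8)**2 + (-12)**2) + 2*(-6 + 8)/(4 + 3*8))*16 = (sqrt(64 + 144) + 2*2/(4 + 24))*16 = (sqrt(208) + 2*2/28)*16 = (4*sqrt(13) + 2*(1/28)*2)*16 = (4*sqrt(13) + 1/7)*16 = (1/7 + 4*sqrt(13))*16 = 16/7 + 64*sqrt(13)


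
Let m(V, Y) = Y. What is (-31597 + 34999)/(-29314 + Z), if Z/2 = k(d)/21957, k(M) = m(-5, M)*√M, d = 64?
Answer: -37348857/321823237 ≈ -0.11605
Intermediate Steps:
k(M) = M^(3/2) (k(M) = M*√M = M^(3/2))
Z = 1024/21957 (Z = 2*(64^(3/2)/21957) = 2*(512*(1/21957)) = 2*(512/21957) = 1024/21957 ≈ 0.046637)
(-31597 + 34999)/(-29314 + Z) = (-31597 + 34999)/(-29314 + 1024/21957) = 3402/(-643646474/21957) = 3402*(-21957/643646474) = -37348857/321823237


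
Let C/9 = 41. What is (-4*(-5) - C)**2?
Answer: 121801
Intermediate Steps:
C = 369 (C = 9*41 = 369)
(-4*(-5) - C)**2 = (-4*(-5) - 1*369)**2 = (20 - 369)**2 = (-349)**2 = 121801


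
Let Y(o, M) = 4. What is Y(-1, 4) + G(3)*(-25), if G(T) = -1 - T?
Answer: 104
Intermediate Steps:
Y(-1, 4) + G(3)*(-25) = 4 + (-1 - 1*3)*(-25) = 4 + (-1 - 3)*(-25) = 4 - 4*(-25) = 4 + 100 = 104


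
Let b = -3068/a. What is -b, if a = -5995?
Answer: -3068/5995 ≈ -0.51176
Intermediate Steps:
b = 3068/5995 (b = -3068/(-5995) = -3068*(-1/5995) = 3068/5995 ≈ 0.51176)
-b = -1*3068/5995 = -3068/5995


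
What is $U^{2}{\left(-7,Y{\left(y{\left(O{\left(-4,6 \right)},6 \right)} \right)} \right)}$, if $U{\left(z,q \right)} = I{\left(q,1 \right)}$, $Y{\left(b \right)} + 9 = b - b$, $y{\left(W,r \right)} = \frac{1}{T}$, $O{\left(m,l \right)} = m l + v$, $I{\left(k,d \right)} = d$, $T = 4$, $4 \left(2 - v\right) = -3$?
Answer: $1$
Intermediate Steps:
$v = \frac{11}{4}$ ($v = 2 - - \frac{3}{4} = 2 + \frac{3}{4} = \frac{11}{4} \approx 2.75$)
$O{\left(m,l \right)} = \frac{11}{4} + l m$ ($O{\left(m,l \right)} = m l + \frac{11}{4} = l m + \frac{11}{4} = \frac{11}{4} + l m$)
$y{\left(W,r \right)} = \frac{1}{4}$
$Y{\left(b \right)} = -9$ ($Y{\left(b \right)} = -9 + \left(b - b\right) = -9 + 0 = -9$)
$U{\left(z,q \right)} = 1$
$U^{2}{\left(-7,Y{\left(y{\left(O{\left(-4,6 \right)},6 \right)} \right)} \right)} = 1^{2} = 1$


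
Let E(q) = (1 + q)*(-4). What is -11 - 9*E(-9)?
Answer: -299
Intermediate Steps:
E(q) = -4 - 4*q
-11 - 9*E(-9) = -11 - 9*(-4 - 4*(-9)) = -11 - 9*(-4 + 36) = -11 - 9*32 = -11 - 288 = -299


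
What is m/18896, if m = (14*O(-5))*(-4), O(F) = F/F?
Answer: -7/2362 ≈ -0.0029636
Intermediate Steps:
O(F) = 1
m = -56 (m = (14*1)*(-4) = 14*(-4) = -56)
m/18896 = -56/18896 = -56*1/18896 = -7/2362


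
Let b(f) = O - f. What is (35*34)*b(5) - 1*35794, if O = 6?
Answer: -34604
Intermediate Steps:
b(f) = 6 - f
(35*34)*b(5) - 1*35794 = (35*34)*(6 - 1*5) - 1*35794 = 1190*(6 - 5) - 35794 = 1190*1 - 35794 = 1190 - 35794 = -34604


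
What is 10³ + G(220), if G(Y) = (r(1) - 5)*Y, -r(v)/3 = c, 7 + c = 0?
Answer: 4520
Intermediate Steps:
c = -7 (c = -7 + 0 = -7)
r(v) = 21 (r(v) = -3*(-7) = 21)
G(Y) = 16*Y (G(Y) = (21 - 5)*Y = 16*Y)
10³ + G(220) = 10³ + 16*220 = 1000 + 3520 = 4520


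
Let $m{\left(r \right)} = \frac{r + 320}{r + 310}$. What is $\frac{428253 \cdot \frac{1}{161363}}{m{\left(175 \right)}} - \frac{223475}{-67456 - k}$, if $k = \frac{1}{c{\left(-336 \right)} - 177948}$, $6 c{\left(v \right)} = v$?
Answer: $\frac{378089857796272181}{63939354251280717} \approx 5.9133$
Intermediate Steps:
$c{\left(v \right)} = \frac{v}{6}$
$k = - \frac{1}{178004}$ ($k = \frac{1}{\frac{1}{6} \left(-336\right) - 177948} = \frac{1}{-56 - 177948} = \frac{1}{-178004} = - \frac{1}{178004} \approx -5.6179 \cdot 10^{-6}$)
$m{\left(r \right)} = \frac{320 + r}{310 + r}$
$\frac{428253 \cdot \frac{1}{161363}}{m{\left(175 \right)}} - \frac{223475}{-67456 - k} = \frac{428253 \cdot \frac{1}{161363}}{\frac{1}{310 + 175} \left(320 + 175\right)} - \frac{223475}{-67456 - - \frac{1}{178004}} = \frac{428253 \cdot \frac{1}{161363}}{\frac{1}{485} \cdot 495} - \frac{223475}{-67456 + \frac{1}{178004}} = \frac{428253}{161363 \cdot \frac{1}{485} \cdot 495} - \frac{223475}{- \frac{12007437823}{178004}} = \frac{428253}{161363 \cdot \frac{99}{97}} - - \frac{39779443900}{12007437823} = \frac{428253}{161363} \cdot \frac{97}{99} + \frac{39779443900}{12007437823} = \frac{13846847}{5324979} + \frac{39779443900}{12007437823} = \frac{378089857796272181}{63939354251280717}$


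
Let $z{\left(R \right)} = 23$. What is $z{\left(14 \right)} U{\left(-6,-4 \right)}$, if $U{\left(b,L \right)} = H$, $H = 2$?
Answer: $46$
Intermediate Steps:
$U{\left(b,L \right)} = 2$
$z{\left(14 \right)} U{\left(-6,-4 \right)} = 23 \cdot 2 = 46$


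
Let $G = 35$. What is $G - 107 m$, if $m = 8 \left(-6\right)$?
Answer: $5171$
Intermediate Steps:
$m = -48$
$G - 107 m = 35 - -5136 = 35 + 5136 = 5171$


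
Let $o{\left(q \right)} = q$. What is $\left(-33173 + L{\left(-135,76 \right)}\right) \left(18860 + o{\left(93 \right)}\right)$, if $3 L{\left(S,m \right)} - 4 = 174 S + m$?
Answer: $- \frac{2329873337}{3} \approx -7.7662 \cdot 10^{8}$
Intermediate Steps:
$L{\left(S,m \right)} = \frac{4}{3} + 58 S + \frac{m}{3}$ ($L{\left(S,m \right)} = \frac{4}{3} + \frac{174 S + m}{3} = \frac{4}{3} + \frac{m + 174 S}{3} = \frac{4}{3} + \left(58 S + \frac{m}{3}\right) = \frac{4}{3} + 58 S + \frac{m}{3}$)
$\left(-33173 + L{\left(-135,76 \right)}\right) \left(18860 + o{\left(93 \right)}\right) = \left(-33173 + \left(\frac{4}{3} + 58 \left(-135\right) + \frac{1}{3} \cdot 76\right)\right) \left(18860 + 93\right) = \left(-33173 + \left(\frac{4}{3} - 7830 + \frac{76}{3}\right)\right) 18953 = \left(-33173 - \frac{23410}{3}\right) 18953 = \left(- \frac{122929}{3}\right) 18953 = - \frac{2329873337}{3}$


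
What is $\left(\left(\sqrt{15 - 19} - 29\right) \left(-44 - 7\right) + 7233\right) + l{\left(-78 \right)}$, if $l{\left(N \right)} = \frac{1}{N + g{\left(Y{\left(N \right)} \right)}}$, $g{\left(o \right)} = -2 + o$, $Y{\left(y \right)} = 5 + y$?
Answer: $\frac{1332935}{153} - 102 i \approx 8712.0 - 102.0 i$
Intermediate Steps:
$l{\left(N \right)} = \frac{1}{3 + 2 N}$ ($l{\left(N \right)} = \frac{1}{N + \left(-2 + \left(5 + N\right)\right)} = \frac{1}{N + \left(3 + N\right)} = \frac{1}{3 + 2 N}$)
$\left(\left(\sqrt{15 - 19} - 29\right) \left(-44 - 7\right) + 7233\right) + l{\left(-78 \right)} = \left(\left(\sqrt{15 - 19} - 29\right) \left(-44 - 7\right) + 7233\right) + \frac{1}{3 + 2 \left(-78\right)} = \left(\left(\sqrt{-4} - 29\right) \left(-51\right) + 7233\right) + \frac{1}{3 - 156} = \left(\left(2 i - 29\right) \left(-51\right) + 7233\right) + \frac{1}{-153} = \left(\left(-29 + 2 i\right) \left(-51\right) + 7233\right) - \frac{1}{153} = \left(\left(1479 - 102 i\right) + 7233\right) - \frac{1}{153} = \left(8712 - 102 i\right) - \frac{1}{153} = \frac{1332935}{153} - 102 i$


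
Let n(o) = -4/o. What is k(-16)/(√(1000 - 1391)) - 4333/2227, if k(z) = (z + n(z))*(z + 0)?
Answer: -4333/2227 - 252*I*√391/391 ≈ -1.9457 - 12.744*I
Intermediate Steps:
k(z) = z*(z - 4/z) (k(z) = (z - 4/z)*(z + 0) = (z - 4/z)*z = z*(z - 4/z))
k(-16)/(√(1000 - 1391)) - 4333/2227 = (-4 + (-16)²)/(√(1000 - 1391)) - 4333/2227 = (-4 + 256)/(√(-391)) - 4333*1/2227 = 252/((I*√391)) - 4333/2227 = 252*(-I*√391/391) - 4333/2227 = -252*I*√391/391 - 4333/2227 = -4333/2227 - 252*I*√391/391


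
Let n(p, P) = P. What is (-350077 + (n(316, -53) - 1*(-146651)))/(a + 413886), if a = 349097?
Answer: -203479/762983 ≈ -0.26669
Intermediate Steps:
(-350077 + (n(316, -53) - 1*(-146651)))/(a + 413886) = (-350077 + (-53 - 1*(-146651)))/(349097 + 413886) = (-350077 + (-53 + 146651))/762983 = (-350077 + 146598)*(1/762983) = -203479*1/762983 = -203479/762983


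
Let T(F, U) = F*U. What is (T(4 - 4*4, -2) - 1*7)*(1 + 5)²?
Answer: 612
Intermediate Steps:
(T(4 - 4*4, -2) - 1*7)*(1 + 5)² = ((4 - 4*4)*(-2) - 1*7)*(1 + 5)² = ((4 - 16)*(-2) - 7)*6² = (-12*(-2) - 7)*36 = (24 - 7)*36 = 17*36 = 612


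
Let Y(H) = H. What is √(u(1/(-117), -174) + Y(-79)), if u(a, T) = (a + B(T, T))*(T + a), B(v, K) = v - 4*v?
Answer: I*√1244466638/117 ≈ 301.51*I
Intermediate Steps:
B(v, K) = -3*v
u(a, T) = (T + a)*(a - 3*T) (u(a, T) = (a - 3*T)*(T + a) = (T + a)*(a - 3*T))
√(u(1/(-117), -174) + Y(-79)) = √(((1/(-117))² - 3*(-174)² - 2*(-174)/(-117)) - 79) = √(((-1/117)² - 3*30276 - 2*(-174)*(-1/117)) - 79) = √((1/13689 - 90828 - 116/39) - 79) = √(-1243385207/13689 - 79) = √(-1244466638/13689) = I*√1244466638/117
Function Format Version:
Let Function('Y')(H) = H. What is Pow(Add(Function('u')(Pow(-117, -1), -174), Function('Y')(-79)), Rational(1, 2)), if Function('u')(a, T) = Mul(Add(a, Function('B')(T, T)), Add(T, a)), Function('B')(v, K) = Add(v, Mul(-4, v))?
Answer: Mul(Rational(1, 117), I, Pow(1244466638, Rational(1, 2))) ≈ Mul(301.51, I)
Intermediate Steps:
Function('B')(v, K) = Mul(-3, v)
Function('u')(a, T) = Mul(Add(T, a), Add(a, Mul(-3, T))) (Function('u')(a, T) = Mul(Add(a, Mul(-3, T)), Add(T, a)) = Mul(Add(T, a), Add(a, Mul(-3, T))))
Pow(Add(Function('u')(Pow(-117, -1), -174), Function('Y')(-79)), Rational(1, 2)) = Pow(Add(Add(Pow(Pow(-117, -1), 2), Mul(-3, Pow(-174, 2)), Mul(-2, -174, Pow(-117, -1))), -79), Rational(1, 2)) = Pow(Add(Add(Pow(Rational(-1, 117), 2), Mul(-3, 30276), Mul(-2, -174, Rational(-1, 117))), -79), Rational(1, 2)) = Pow(Add(Add(Rational(1, 13689), -90828, Rational(-116, 39)), -79), Rational(1, 2)) = Pow(Add(Rational(-1243385207, 13689), -79), Rational(1, 2)) = Pow(Rational(-1244466638, 13689), Rational(1, 2)) = Mul(Rational(1, 117), I, Pow(1244466638, Rational(1, 2)))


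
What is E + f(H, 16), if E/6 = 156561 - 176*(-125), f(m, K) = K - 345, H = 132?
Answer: 1071037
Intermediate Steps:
f(m, K) = -345 + K
E = 1071366 (E = 6*(156561 - 176*(-125)) = 6*(156561 - 1*(-22000)) = 6*(156561 + 22000) = 6*178561 = 1071366)
E + f(H, 16) = 1071366 + (-345 + 16) = 1071366 - 329 = 1071037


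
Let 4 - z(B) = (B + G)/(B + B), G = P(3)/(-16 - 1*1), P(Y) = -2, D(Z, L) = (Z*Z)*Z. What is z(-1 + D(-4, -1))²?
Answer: 59861169/4884100 ≈ 12.256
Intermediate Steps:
D(Z, L) = Z³ (D(Z, L) = Z²*Z = Z³)
G = 2/17 (G = -2/(-16 - 1*1) = -2/(-16 - 1) = -2/(-17) = -2*(-1/17) = 2/17 ≈ 0.11765)
z(B) = 4 - (2/17 + B)/(2*B) (z(B) = 4 - (B + 2/17)/(B + B) = 4 - (2/17 + B)/(2*B))
z(-1 + D(-4, -1))² = ((-2 + 119*(-1 + (-4)³))/(34*(-1 + (-4)³)))² = ((-2 + 119*(-1 - 64))/(34*(-1 - 64)))² = ((1/34)*(-2 + 119*(-65))/(-65))² = ((1/34)*(-1/65)*(-2 - 7735))² = ((1/34)*(-1/65)*(-7737))² = (7737/2210)² = 59861169/4884100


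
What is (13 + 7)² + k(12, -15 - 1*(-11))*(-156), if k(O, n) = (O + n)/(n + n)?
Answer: 556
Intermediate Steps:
k(O, n) = (O + n)/(2*n) (k(O, n) = (O + n)/((2*n)) = (O + n)*(1/(2*n)) = (O + n)/(2*n))
(13 + 7)² + k(12, -15 - 1*(-11))*(-156) = (13 + 7)² + ((12 + (-15 - 1*(-11)))/(2*(-15 - 1*(-11))))*(-156) = 20² + ((12 + (-15 + 11))/(2*(-15 + 11)))*(-156) = 400 + ((½)*(12 - 4)/(-4))*(-156) = 400 + ((½)*(-¼)*8)*(-156) = 400 - 1*(-156) = 400 + 156 = 556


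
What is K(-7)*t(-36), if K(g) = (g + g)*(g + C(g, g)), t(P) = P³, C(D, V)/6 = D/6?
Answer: -9144576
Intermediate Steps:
C(D, V) = D (C(D, V) = 6*(D/6) = D)
K(g) = 4*g² (K(g) = (g + g)*(g + g) = (2*g)*(2*g) = 4*g²)
K(-7)*t(-36) = (4*(-7)²)*(-36)³ = (4*49)*(-46656) = 196*(-46656) = -9144576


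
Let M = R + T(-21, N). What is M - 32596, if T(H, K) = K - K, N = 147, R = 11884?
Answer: -20712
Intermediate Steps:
T(H, K) = 0
M = 11884 (M = 11884 + 0 = 11884)
M - 32596 = 11884 - 32596 = -20712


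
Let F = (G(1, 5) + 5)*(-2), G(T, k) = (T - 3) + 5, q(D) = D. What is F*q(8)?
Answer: -128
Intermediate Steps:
G(T, k) = 2 + T (G(T, k) = (-3 + T) + 5 = 2 + T)
F = -16 (F = ((2 + 1) + 5)*(-2) = (3 + 5)*(-2) = 8*(-2) = -16)
F*q(8) = -16*8 = -128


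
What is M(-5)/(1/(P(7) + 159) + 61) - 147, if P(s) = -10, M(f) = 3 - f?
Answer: -667519/4545 ≈ -146.87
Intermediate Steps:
M(-5)/(1/(P(7) + 159) + 61) - 147 = (3 - 1*(-5))/(1/(-10 + 159) + 61) - 147 = (3 + 5)/(1/149 + 61) - 147 = 8/(1/149 + 61) - 147 = 8/(9090/149) - 147 = (149/9090)*8 - 147 = 596/4545 - 147 = -667519/4545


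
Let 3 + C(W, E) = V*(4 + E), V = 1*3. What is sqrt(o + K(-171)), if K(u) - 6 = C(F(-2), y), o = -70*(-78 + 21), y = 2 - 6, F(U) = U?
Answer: 11*sqrt(33) ≈ 63.190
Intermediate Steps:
V = 3
y = -4
o = 3990 (o = -70*(-57) = 3990)
C(W, E) = 9 + 3*E (C(W, E) = -3 + 3*(4 + E) = -3 + (12 + 3*E) = 9 + 3*E)
K(u) = 3 (K(u) = 6 + (9 + 3*(-4)) = 6 + (9 - 12) = 6 - 3 = 3)
sqrt(o + K(-171)) = sqrt(3990 + 3) = sqrt(3993) = 11*sqrt(33)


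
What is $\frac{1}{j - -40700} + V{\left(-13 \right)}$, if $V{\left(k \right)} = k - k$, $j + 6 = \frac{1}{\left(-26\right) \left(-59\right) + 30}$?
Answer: $\frac{1564}{63645417} \approx 2.4574 \cdot 10^{-5}$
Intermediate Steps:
$j = - \frac{9383}{1564}$ ($j = -6 + \frac{1}{\left(-26\right) \left(-59\right) + 30} = -6 + \frac{1}{1534 + 30} = -6 + \frac{1}{1564} = - \frac{9383}{1564} \approx -5.9994$)
$V{\left(k \right)} = 0$
$\frac{1}{j - -40700} + V{\left(-13 \right)} = \frac{1}{- \frac{9383}{1564} - -40700} + 0 = \frac{1}{- \frac{9383}{1564} + 40700} + 0 = \frac{1}{\frac{63645417}{1564}} + 0 = \frac{1564}{63645417} + 0 = \frac{1564}{63645417}$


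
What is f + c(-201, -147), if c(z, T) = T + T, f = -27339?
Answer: -27633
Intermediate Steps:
c(z, T) = 2*T
f + c(-201, -147) = -27339 + 2*(-147) = -27339 - 294 = -27633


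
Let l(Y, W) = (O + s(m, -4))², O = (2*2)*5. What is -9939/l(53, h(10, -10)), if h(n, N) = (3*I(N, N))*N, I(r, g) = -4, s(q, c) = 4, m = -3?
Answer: -3313/192 ≈ -17.255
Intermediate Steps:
O = 20 (O = 4*5 = 20)
h(n, N) = -12*N (h(n, N) = (3*(-4))*N = -12*N)
l(Y, W) = 576 (l(Y, W) = (20 + 4)² = 24² = 576)
-9939/l(53, h(10, -10)) = -9939/576 = -9939*1/576 = -3313/192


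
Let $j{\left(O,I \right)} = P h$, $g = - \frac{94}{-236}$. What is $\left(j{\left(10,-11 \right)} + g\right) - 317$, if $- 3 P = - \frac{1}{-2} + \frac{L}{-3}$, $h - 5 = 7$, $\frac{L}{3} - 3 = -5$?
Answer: $- \frac{38539}{118} \approx -326.6$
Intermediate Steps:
$L = -6$ ($L = 9 + 3 \left(-5\right) = 9 - 15 = -6$)
$g = \frac{47}{118}$ ($g = \left(-94\right) \left(- \frac{1}{236}\right) = \frac{47}{118} \approx 0.3983$)
$h = 12$ ($h = 5 + 7 = 12$)
$P = - \frac{5}{6}$ ($P = - \frac{- \frac{1}{-2} - \frac{6}{-3}}{3} = - \frac{\left(-1\right) \left(- \frac{1}{2}\right) - -2}{3} = - \frac{\frac{1}{2} + 2}{3} = \left(- \frac{1}{3}\right) \frac{5}{2} = - \frac{5}{6} \approx -0.83333$)
$j{\left(O,I \right)} = -10$ ($j{\left(O,I \right)} = \left(- \frac{5}{6}\right) 12 = -10$)
$\left(j{\left(10,-11 \right)} + g\right) - 317 = \left(-10 + \frac{47}{118}\right) - 317 = - \frac{1133}{118} - 317 = - \frac{38539}{118}$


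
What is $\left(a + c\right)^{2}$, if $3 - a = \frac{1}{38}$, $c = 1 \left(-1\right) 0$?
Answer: $\frac{12769}{1444} \approx 8.8428$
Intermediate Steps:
$c = 0$ ($c = \left(-1\right) 0 = 0$)
$a = \frac{113}{38}$ ($a = 3 - \frac{1}{38} = \frac{113}{38} \approx 2.9737$)
$\left(a + c\right)^{2} = \left(\frac{113}{38} + 0\right)^{2} = \left(\frac{113}{38}\right)^{2} = \frac{12769}{1444}$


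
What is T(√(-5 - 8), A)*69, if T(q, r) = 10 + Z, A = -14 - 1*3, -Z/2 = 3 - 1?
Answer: 414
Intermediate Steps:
Z = -4 (Z = -2*(3 - 1) = -2*2 = -4)
A = -17 (A = -14 - 3 = -17)
T(q, r) = 6 (T(q, r) = 10 - 4 = 6)
T(√(-5 - 8), A)*69 = 6*69 = 414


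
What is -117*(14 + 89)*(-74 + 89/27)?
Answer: 2556151/3 ≈ 8.5205e+5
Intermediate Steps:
-117*(14 + 89)*(-74 + 89/27) = -12051*(-74 + 89*(1/27)) = -12051*(-74 + 89/27) = -12051*(-1909)/27 = -117*(-196627/27) = 2556151/3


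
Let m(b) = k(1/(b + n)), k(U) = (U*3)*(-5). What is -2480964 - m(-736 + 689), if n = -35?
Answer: -203439063/82 ≈ -2.4810e+6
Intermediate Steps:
k(U) = -15*U (k(U) = (3*U)*(-5) = -15*U)
m(b) = -15/(-35 + b) (m(b) = -15/(b - 35) = -15/(-35 + b))
-2480964 - m(-736 + 689) = -2480964 - (-15)/(-35 + (-736 + 689)) = -2480964 - (-15)/(-35 - 47) = -2480964 - (-15)/(-82) = -2480964 - (-15)*(-1)/82 = -2480964 - 1*15/82 = -2480964 - 15/82 = -203439063/82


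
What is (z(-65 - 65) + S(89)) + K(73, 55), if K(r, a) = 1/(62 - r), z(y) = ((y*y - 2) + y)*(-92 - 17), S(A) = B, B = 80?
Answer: -20103953/11 ≈ -1.8276e+6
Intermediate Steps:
S(A) = 80
z(y) = 218 - 109*y - 109*y² (z(y) = ((y² - 2) + y)*(-109) = ((-2 + y²) + y)*(-109) = (-2 + y + y²)*(-109) = 218 - 109*y - 109*y²)
(z(-65 - 65) + S(89)) + K(73, 55) = ((218 - 109*(-65 - 65) - 109*(-65 - 65)²) + 80) - 1/(-62 + 73) = ((218 - 109*(-130) - 109*(-130)²) + 80) - 1/11 = ((218 + 14170 - 109*16900) + 80) - 1*1/11 = ((218 + 14170 - 1842100) + 80) - 1/11 = (-1827712 + 80) - 1/11 = -1827632 - 1/11 = -20103953/11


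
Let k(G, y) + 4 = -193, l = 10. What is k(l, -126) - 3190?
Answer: -3387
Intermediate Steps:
k(G, y) = -197 (k(G, y) = -4 - 193 = -197)
k(l, -126) - 3190 = -197 - 3190 = -3387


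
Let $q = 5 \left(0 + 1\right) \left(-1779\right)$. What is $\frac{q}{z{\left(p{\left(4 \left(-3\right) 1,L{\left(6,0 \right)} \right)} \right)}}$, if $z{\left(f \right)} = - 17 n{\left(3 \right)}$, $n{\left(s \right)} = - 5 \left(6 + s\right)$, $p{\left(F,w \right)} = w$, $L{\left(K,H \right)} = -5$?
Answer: $- \frac{593}{51} \approx -11.627$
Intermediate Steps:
$n{\left(s \right)} = -30 - 5 s$
$q = -8895$ ($q = 5 \cdot 1 \left(-1779\right) = 5 \left(-1779\right) = -8895$)
$z{\left(f \right)} = 765$ ($z{\left(f \right)} = - 17 \left(-30 - 15\right) = \left(-17\right) \left(-45\right) = 765$)
$\frac{q}{z{\left(p{\left(4 \left(-3\right) 1,L{\left(6,0 \right)} \right)} \right)}} = - \frac{8895}{765} = \left(-8895\right) \frac{1}{765} = - \frac{593}{51}$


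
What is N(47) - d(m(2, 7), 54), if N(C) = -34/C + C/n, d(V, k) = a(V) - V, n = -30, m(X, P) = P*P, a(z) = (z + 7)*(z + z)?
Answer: -7672219/1410 ≈ -5441.3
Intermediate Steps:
a(z) = 2*z*(7 + z) (a(z) = (7 + z)*(2*z) = 2*z*(7 + z))
m(X, P) = P²
d(V, k) = -V + 2*V*(7 + V) (d(V, k) = 2*V*(7 + V) - V = -V + 2*V*(7 + V))
N(C) = -34/C - C/30 (N(C) = -34/C + C/(-30) = -34/C + C*(-1/30) = -34/C - C/30)
N(47) - d(m(2, 7), 54) = (-34/47 - 1/30*47) - 7²*(13 + 2*7²) = (-34*1/47 - 47/30) - 49*(13 + 2*49) = (-34/47 - 47/30) - 49*(13 + 98) = -3229/1410 - 49*111 = -3229/1410 - 1*5439 = -3229/1410 - 5439 = -7672219/1410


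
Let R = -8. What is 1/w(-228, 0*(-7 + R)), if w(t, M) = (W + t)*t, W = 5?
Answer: 1/50844 ≈ 1.9668e-5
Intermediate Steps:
w(t, M) = t*(5 + t) (w(t, M) = (5 + t)*t = t*(5 + t))
1/w(-228, 0*(-7 + R)) = 1/(-228*(5 - 228)) = 1/(-228*(-223)) = 1/50844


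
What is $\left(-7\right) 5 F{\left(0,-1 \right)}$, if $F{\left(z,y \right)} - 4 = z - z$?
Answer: $-140$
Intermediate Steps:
$F{\left(z,y \right)} = 4$ ($F{\left(z,y \right)} = 4 + \left(z - z\right) = 4 + 0 = 4$)
$\left(-7\right) 5 F{\left(0,-1 \right)} = \left(-7\right) 5 \cdot 4 = \left(-35\right) 4 = -140$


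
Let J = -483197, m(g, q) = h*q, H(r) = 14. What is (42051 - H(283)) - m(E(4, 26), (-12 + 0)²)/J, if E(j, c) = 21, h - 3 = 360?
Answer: 1846564051/43927 ≈ 42037.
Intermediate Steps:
h = 363 (h = 3 + 360 = 363)
m(g, q) = 363*q
(42051 - H(283)) - m(E(4, 26), (-12 + 0)²)/J = (42051 - 1*14) - 363*(-12 + 0)²/(-483197) = (42051 - 14) - 363*(-12)²*(-1)/483197 = 42037 - 363*144*(-1)/483197 = 42037 - 52272*(-1)/483197 = 42037 - 1*(-4752/43927) = 42037 + 4752/43927 = 1846564051/43927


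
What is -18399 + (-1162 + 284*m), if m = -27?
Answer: -27229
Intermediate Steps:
-18399 + (-1162 + 284*m) = -18399 + (-1162 + 284*(-27)) = -18399 + (-1162 - 7668) = -18399 - 8830 = -27229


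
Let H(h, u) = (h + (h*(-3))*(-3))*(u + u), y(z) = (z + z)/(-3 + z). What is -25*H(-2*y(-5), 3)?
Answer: 3750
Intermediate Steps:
y(z) = 2*z/(-3 + z) (y(z) = (2*z)/(-3 + z) = 2*z/(-3 + z))
H(h, u) = 20*h*u (H(h, u) = (h - 3*h*(-3))*(2*u) = (h + 9*h)*(2*u) = (10*h)*(2*u) = 20*h*u)
-25*H(-2*y(-5), 3) = -500*(-4*(-5)/(-3 - 5))*3 = -500*(-4*(-5)/(-8))*3 = -500*(-4*(-5)*(-1)/8)*3 = -500*(-2*5/4)*3 = -500*(-5)*3/2 = -25*(-150) = 3750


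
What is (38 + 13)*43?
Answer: 2193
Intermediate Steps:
(38 + 13)*43 = 51*43 = 2193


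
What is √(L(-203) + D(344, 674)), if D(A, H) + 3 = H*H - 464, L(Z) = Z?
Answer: √453606 ≈ 673.50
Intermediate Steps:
D(A, H) = -467 + H² (D(A, H) = -3 + (H*H - 464) = -3 + (H² - 464) = -3 + (-464 + H²) = -467 + H²)
√(L(-203) + D(344, 674)) = √(-203 + (-467 + 674²)) = √(-203 + (-467 + 454276)) = √(-203 + 453809) = √453606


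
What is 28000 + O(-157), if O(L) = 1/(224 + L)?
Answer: 1876001/67 ≈ 28000.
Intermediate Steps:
28000 + O(-157) = 28000 + 1/(224 - 157) = 28000 + 1/67 = 1876001/67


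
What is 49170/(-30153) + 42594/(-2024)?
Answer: -10027949/442244 ≈ -22.675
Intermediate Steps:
49170/(-30153) + 42594/(-2024) = 49170*(-1/30153) + 42594*(-1/2024) = -16390/10051 - 21297/1012 = -10027949/442244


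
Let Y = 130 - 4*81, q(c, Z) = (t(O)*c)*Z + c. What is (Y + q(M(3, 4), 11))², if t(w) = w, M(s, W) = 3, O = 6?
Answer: 49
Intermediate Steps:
q(c, Z) = c + 6*Z*c (q(c, Z) = (6*c)*Z + c = 6*Z*c + c = c + 6*Z*c)
Y = -194 (Y = 130 - 1*324 = 130 - 324 = -194)
(Y + q(M(3, 4), 11))² = (-194 + 3*(1 + 6*11))² = (-194 + 3*(1 + 66))² = (-194 + 3*67)² = (-194 + 201)² = 7² = 49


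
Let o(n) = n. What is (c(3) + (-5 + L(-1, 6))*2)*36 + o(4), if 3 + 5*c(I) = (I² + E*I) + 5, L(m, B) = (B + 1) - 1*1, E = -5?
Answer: 236/5 ≈ 47.200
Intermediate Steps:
L(m, B) = B (L(m, B) = (1 + B) - 1 = B)
c(I) = ⅖ - I + I²/5 (c(I) = -⅗ + ((I² - 5*I) + 5)/5 = -⅗ + (5 + I² - 5*I)/5 = -⅗ + (1 - I + I²/5) = ⅖ - I + I²/5)
(c(3) + (-5 + L(-1, 6))*2)*36 + o(4) = ((⅖ - 1*3 + (⅕)*3²) + (-5 + 6)*2)*36 + 4 = ((⅖ - 3 + (⅕)*9) + 1*2)*36 + 4 = ((⅖ - 3 + 9/5) + 2)*36 + 4 = (-⅘ + 2)*36 + 4 = (6/5)*36 + 4 = 216/5 + 4 = 236/5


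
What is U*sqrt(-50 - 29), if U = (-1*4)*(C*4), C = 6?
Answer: -96*I*sqrt(79) ≈ -853.27*I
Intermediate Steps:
U = -96 (U = (-1*4)*(6*4) = -4*24 = -96)
U*sqrt(-50 - 29) = -96*sqrt(-50 - 29) = -96*I*sqrt(79)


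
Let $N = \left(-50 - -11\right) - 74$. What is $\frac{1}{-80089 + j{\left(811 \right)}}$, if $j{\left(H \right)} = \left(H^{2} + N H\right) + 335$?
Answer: $\frac{1}{486324} \approx 2.0562 \cdot 10^{-6}$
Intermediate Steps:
$N = -113$ ($N = \left(-50 + 11\right) - 74 = -39 - 74 = -113$)
$j{\left(H \right)} = 335 + H^{2} - 113 H$ ($j{\left(H \right)} = \left(H^{2} - 113 H\right) + 335 = 335 + H^{2} - 113 H$)
$\frac{1}{-80089 + j{\left(811 \right)}} = \frac{1}{-80089 + \left(335 + 811^{2} - 91643\right)} = \frac{1}{-80089 + \left(335 + 657721 - 91643\right)} = \frac{1}{-80089 + 566413} = \frac{1}{486324}$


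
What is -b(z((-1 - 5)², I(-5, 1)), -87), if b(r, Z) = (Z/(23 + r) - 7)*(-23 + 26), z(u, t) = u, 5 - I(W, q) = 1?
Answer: 1500/59 ≈ 25.424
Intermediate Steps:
I(W, q) = 4 (I(W, q) = 5 - 1*1 = 5 - 1 = 4)
b(r, Z) = -21 + 3*Z/(23 + r) (b(r, Z) = (-7 + Z/(23 + r))*3 = -21 + 3*Z/(23 + r))
-b(z((-1 - 5)², I(-5, 1)), -87) = -3*(-161 - 87 - 7*(-1 - 5)²)/(23 + (-1 - 5)²) = -3*(-161 - 87 - 7*(-6)²)/(23 + (-6)²) = -3*(-161 - 87 - 7*36)/(23 + 36) = -3*(-161 - 87 - 252)/59 = -3*(-500)/59 = -1*(-1500/59) = 1500/59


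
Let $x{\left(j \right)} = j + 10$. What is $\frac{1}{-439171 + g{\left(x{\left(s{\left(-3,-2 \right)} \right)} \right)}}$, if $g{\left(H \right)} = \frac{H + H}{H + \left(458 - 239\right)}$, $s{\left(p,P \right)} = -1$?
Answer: $- \frac{38}{16688495} \approx -2.277 \cdot 10^{-6}$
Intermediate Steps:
$x{\left(j \right)} = 10 + j$
$g{\left(H \right)} = \frac{2 H}{219 + H}$ ($g{\left(H \right)} = \frac{2 H}{H + 219} = \frac{2 H}{219 + H}$)
$\frac{1}{-439171 + g{\left(x{\left(s{\left(-3,-2 \right)} \right)} \right)}} = \frac{1}{-439171 + \frac{2 \left(10 - 1\right)}{219 + \left(10 - 1\right)}} = \frac{1}{-439171 + 2 \cdot 9 \frac{1}{219 + 9}} = \frac{1}{-439171 + 2 \cdot 9 \cdot \frac{1}{228}} = \frac{1}{-439171 + \frac{3}{38}} = \frac{1}{- \frac{16688495}{38}} = - \frac{38}{16688495}$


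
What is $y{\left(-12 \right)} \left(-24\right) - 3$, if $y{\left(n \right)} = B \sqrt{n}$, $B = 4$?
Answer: $-3 - 192 i \sqrt{3} \approx -3.0 - 332.55 i$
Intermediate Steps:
$y{\left(n \right)} = 4 \sqrt{n}$
$y{\left(-12 \right)} \left(-24\right) - 3 = 4 \sqrt{-12} \left(-24\right) - 3 = 4 \cdot 2 i \sqrt{3} \left(-24\right) - 3 = 8 i \sqrt{3} \left(-24\right) - 3 = - 192 i \sqrt{3} - 3 = -3 - 192 i \sqrt{3}$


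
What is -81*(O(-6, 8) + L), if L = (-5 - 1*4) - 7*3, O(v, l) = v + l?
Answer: 2268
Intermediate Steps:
O(v, l) = l + v
L = -30 (L = (-5 - 4) - 21 = -9 - 21 = -30)
-81*(O(-6, 8) + L) = -81*((8 - 6) - 30) = -81*(2 - 30) = -81*(-28) = 2268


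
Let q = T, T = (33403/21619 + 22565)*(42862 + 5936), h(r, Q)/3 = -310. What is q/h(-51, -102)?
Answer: -3967815300354/3350945 ≈ -1.1841e+6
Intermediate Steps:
h(r, Q) = -930 (h(r, Q) = 3*(-310) = -930)
T = 23806891802124/21619 (T = (33403*(1/21619) + 22565)*48798 = (33403/21619 + 22565)*48798 = (487866138/21619)*48798 = 23806891802124/21619 ≈ 1.1012e+9)
q = 23806891802124/21619 ≈ 1.1012e+9
q/h(-51, -102) = (23806891802124/21619)/(-930) = (23806891802124/21619)*(-1/930) = -3967815300354/3350945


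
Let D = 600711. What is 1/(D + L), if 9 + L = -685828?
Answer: -1/85126 ≈ -1.1747e-5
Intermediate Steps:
L = -685837 (L = -9 - 685828 = -685837)
1/(D + L) = 1/(600711 - 685837) = 1/(-85126) = -1/85126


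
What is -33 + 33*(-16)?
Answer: -561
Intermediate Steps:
-33 + 33*(-16) = -33 - 528 = -561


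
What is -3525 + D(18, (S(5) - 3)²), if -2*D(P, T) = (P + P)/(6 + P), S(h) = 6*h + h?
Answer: -14103/4 ≈ -3525.8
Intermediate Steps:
S(h) = 7*h
D(P, T) = -P/(6 + P) (D(P, T) = -(P + P)/(2*(6 + P)) = -2*P/(2*(6 + P)) = -P/(6 + P))
-3525 + D(18, (S(5) - 3)²) = -3525 - 1*18/(6 + 18) = -3525 - 1*18/24 = -3525 - 1*18*1/24 = -3525 - ¾ = -14103/4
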